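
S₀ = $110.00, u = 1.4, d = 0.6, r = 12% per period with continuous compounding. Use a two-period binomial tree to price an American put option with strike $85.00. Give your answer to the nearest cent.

$5.74

Risk-neutral probability p = (e^0.12 − 0.6)/(1.4 − 0.6) = 0.5275/0.8000 = 0.6594
Terminal stock prices: S_uu = 215.6, S_ud = 92.4, S_dd = 39.6
Terminal payoffs (K − S): max(-130.6, 0) = 0, max(-7.4, 0) = 0, max(45.4, 0) = 45.4
Node u (S = 154): continuation = e^(−0.12)·[0.6594·0.0000 + 0.3406·0.0000] = 0.0000; exercise value = 0.0000 ≤ continuation, so V_u = 0.0000
Node d (S = 66): continuation = e^(−0.12)·[0.6594·0.0000 + 0.3406·45.4000] = 13.7158; exercise value = 19.0000 > continuation, so V_d = 19.0000 (exercise)
Node 0 (S = 110): continuation = e^(−0.12)·[0.6594·0.0000 + 0.3406·19.0000] = 5.7401; exercise value = 0.0000 ≤ continuation, so V_0 = 5.7401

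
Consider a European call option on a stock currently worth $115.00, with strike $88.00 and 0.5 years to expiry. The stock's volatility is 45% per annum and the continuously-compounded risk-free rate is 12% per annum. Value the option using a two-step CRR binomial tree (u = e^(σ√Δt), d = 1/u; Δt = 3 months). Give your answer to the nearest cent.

CRR parameters: u = e^(σ√Δt) = e^(0.45·√0.25) = 1.2523, d = 1/u = 0.7985
Per-period rate: rΔt = 0.12·0.25 = 0.03, so R = e^0.03 = 1.0305
Risk-neutral probability p = (e^0.03 − 0.7985)/(1.2523 − 0.7985) = 0.2319/0.4538 = 0.5111
Terminal stock prices: S_uu = 180.4, S_ud = 115, S_dd = 73.33
Terminal payoffs (S − K): max(92.36, 0) = 92.36, max(27, 0) = 27, max(-14.67, 0) = 0
Node u (S = 144): V_u = e^(−0.03)·[0.5111·92.3559 + 0.4889·27.0000] = 58.6179
Node d (S = 91.83): V_d = e^(−0.03)·[0.5111·27.0000 + 0.4889·0.0000] = 13.3917
Node 0 (S = 115): V_0 = e^(−0.03)·[0.5111·58.6179 + 0.4889·13.3917] = 35.4277

$35.43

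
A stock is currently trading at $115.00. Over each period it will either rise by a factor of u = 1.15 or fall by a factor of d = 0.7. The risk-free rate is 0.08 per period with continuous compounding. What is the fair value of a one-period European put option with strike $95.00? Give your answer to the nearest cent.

Risk-neutral probability p = (e^0.08 − 0.7)/(1.15 − 0.7) = 0.3833/0.4500 = 0.8517
Terminal stock prices: S_u = 132.2, S_d = 80.5
Terminal payoffs (K − S): max(-37.25, 0) = 0, max(14.5, 0) = 14.5
Node 0 (S = 115): V_0 = e^(−0.08)·[0.8517·0.0000 + 0.1483·14.5000] = 1.9844

$1.98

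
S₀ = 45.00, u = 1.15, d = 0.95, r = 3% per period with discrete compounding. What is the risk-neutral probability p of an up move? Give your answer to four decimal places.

Risk-neutral probability p = (1 + 0.03 − 0.95)/(1.15 − 0.95) = 0.0800/0.2000 = 0.4000

p = 0.4000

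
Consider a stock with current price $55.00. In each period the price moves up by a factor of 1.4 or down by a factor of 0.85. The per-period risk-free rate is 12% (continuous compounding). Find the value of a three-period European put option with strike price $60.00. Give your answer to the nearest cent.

$3.36

Risk-neutral probability p = (e^0.12 − 0.85)/(1.4 − 0.85) = 0.2775/0.5500 = 0.5045
Terminal stock prices: S_uuu = 150.9, S_uud = 91.63, S_udd = 55.63, S_ddd = 33.78
Terminal payoffs (K − S): max(-90.92, 0) = 0, max(-31.63, 0) = 0, max(4.368, 0) = 4.368, max(26.22, 0) = 26.22
Node uu (S = 107.8): V_uu = e^(−0.12)·[0.5045·0.0000 + 0.4955·0.0000] = 0.0000
Node ud (S = 65.45): V_ud = e^(−0.12)·[0.5045·0.0000 + 0.4955·4.3675] = 1.9192
Node dd (S = 39.74): V_dd = e^(−0.12)·[0.5045·4.3675 + 0.4955·26.2231] = 13.4777
Node u (S = 77): V_u = e^(−0.12)·[0.5045·0.0000 + 0.4955·1.9192] = 0.8434
Node d (S = 46.75): V_d = e^(−0.12)·[0.5045·1.9192 + 0.4955·13.4777] = 6.7814
Node 0 (S = 55): V_0 = e^(−0.12)·[0.5045·0.8434 + 0.4955·6.7814] = 3.3574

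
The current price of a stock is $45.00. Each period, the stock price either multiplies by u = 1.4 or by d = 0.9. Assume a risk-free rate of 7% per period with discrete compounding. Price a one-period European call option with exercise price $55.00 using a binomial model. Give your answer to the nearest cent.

Risk-neutral probability p = (1 + 0.07 − 0.9)/(1.4 − 0.9) = 0.1700/0.5000 = 0.3400
Terminal stock prices: S_u = 63, S_d = 40.5
Terminal payoffs (S − K): max(8, 0) = 8, max(-14.5, 0) = 0
Node 0 (S = 45): V_0 = 1/1.07·[0.3400·8.0000 + 0.6600·0.0000] = 2.5421

$2.54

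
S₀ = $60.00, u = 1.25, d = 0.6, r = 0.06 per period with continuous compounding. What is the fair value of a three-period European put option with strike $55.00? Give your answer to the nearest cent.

$5.03

Risk-neutral probability p = (e^0.06 − 0.6)/(1.25 − 0.6) = 0.4618/0.6500 = 0.7105
Terminal stock prices: S_uuu = 117.2, S_uud = 56.25, S_udd = 27, S_ddd = 12.96
Terminal payoffs (K − S): max(-62.19, 0) = 0, max(-1.25, 0) = 0, max(28, 0) = 28, max(42.04, 0) = 42.04
Node uu (S = 93.75): V_uu = e^(−0.06)·[0.7105·0.0000 + 0.2895·0.0000] = 0.0000
Node ud (S = 45): V_ud = e^(−0.06)·[0.7105·0.0000 + 0.2895·28.0000] = 7.6335
Node dd (S = 21.6): V_dd = e^(−0.06)·[0.7105·28.0000 + 0.2895·42.0400] = 30.1970
Node u (S = 75): V_u = e^(−0.06)·[0.7105·0.0000 + 0.2895·7.6335] = 2.0811
Node d (S = 36): V_d = e^(−0.06)·[0.7105·7.6335 + 0.2895·30.1970] = 13.3403
Node 0 (S = 60): V_0 = e^(−0.06)·[0.7105·2.0811 + 0.2895·13.3403] = 5.0294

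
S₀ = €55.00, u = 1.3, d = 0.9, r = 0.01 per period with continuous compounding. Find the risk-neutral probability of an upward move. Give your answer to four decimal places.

p = 0.2751

Risk-neutral probability p = (e^0.01 − 0.9)/(1.3 − 0.9) = 0.1101/0.4000 = 0.2751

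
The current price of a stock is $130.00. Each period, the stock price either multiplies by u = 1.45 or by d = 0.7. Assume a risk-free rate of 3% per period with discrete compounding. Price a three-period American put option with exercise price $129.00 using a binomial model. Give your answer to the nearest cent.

$28.55

Risk-neutral probability p = (1 + 0.03 − 0.7)/(1.45 − 0.7) = 0.3300/0.7500 = 0.4400
Terminal stock prices: S_uuu = 396.3, S_uud = 191.3, S_udd = 92.36, S_ddd = 44.59
Terminal payoffs (K − S): max(-267.3, 0) = 0, max(-62.33, 0) = 0, max(36.64, 0) = 36.64, max(84.41, 0) = 84.41
Node uu (S = 273.3): continuation = 1/1.03·[0.4400·0.0000 + 0.5600·0.0000] = 0.0000; exercise value = 0.0000 ≤ continuation, so V_uu = 0.0000
Node ud (S = 131.9): continuation = 1/1.03·[0.4400·0.0000 + 0.5600·36.6350] = 19.9181; exercise value = 0.0000 ≤ continuation, so V_ud = 19.9181
Node dd (S = 63.7): continuation = 1/1.03·[0.4400·36.6350 + 0.5600·84.4100] = 61.5427; exercise value = 65.3000 > continuation, so V_dd = 65.3000 (exercise)
Node u (S = 188.5): continuation = 1/1.03·[0.4400·0.0000 + 0.5600·19.9181] = 10.8292; exercise value = 0.0000 ≤ continuation, so V_u = 10.8292
Node d (S = 91): continuation = 1/1.03·[0.4400·19.9181 + 0.5600·65.3000] = 44.0116; exercise value = 38.0000 ≤ continuation, so V_d = 44.0116
Node 0 (S = 130): continuation = 1/1.03·[0.4400·10.8292 + 0.5600·44.0116] = 28.5547; exercise value = 0.0000 ≤ continuation, so V_0 = 28.5547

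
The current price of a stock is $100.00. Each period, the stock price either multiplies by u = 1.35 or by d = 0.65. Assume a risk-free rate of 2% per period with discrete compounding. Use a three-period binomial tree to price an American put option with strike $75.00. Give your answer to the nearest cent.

$10.97

Risk-neutral probability p = (1 + 0.02 − 0.65)/(1.35 − 0.65) = 0.3700/0.7000 = 0.5286
Terminal stock prices: S_uuu = 246, S_uud = 118.5, S_udd = 57.04, S_ddd = 27.46
Terminal payoffs (K − S): max(-171, 0) = 0, max(-43.46, 0) = 0, max(17.96, 0) = 17.96, max(47.54, 0) = 47.54
Node uu (S = 182.3): continuation = 1/1.02·[0.5286·0.0000 + 0.4714·0.0000] = 0.0000; exercise value = 0.0000 ≤ continuation, so V_uu = 0.0000
Node ud (S = 87.75): continuation = 1/1.02·[0.5286·0.0000 + 0.4714·17.9625] = 8.3020; exercise value = 0.0000 ≤ continuation, so V_ud = 8.3020
Node dd (S = 42.25): continuation = 1/1.02·[0.5286·17.9625 + 0.4714·47.5375] = 31.2794; exercise value = 32.7500 > continuation, so V_dd = 32.7500 (exercise)
Node u (S = 135): continuation = 1/1.02·[0.5286·0.0000 + 0.4714·8.3020] = 3.8371; exercise value = 0.0000 ≤ continuation, so V_u = 3.8371
Node d (S = 65): continuation = 1/1.02·[0.5286·8.3020 + 0.4714·32.7500] = 19.4387; exercise value = 10.0000 ≤ continuation, so V_d = 19.4387
Node 0 (S = 100): continuation = 1/1.02·[0.5286·3.8371 + 0.4714·19.4387] = 10.9727; exercise value = 0.0000 ≤ continuation, so V_0 = 10.9727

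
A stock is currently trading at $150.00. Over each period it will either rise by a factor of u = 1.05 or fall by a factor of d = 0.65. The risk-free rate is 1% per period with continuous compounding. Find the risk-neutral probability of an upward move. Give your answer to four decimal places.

Risk-neutral probability p = (e^0.01 − 0.65)/(1.05 − 0.65) = 0.3601/0.4000 = 0.9001

p = 0.9001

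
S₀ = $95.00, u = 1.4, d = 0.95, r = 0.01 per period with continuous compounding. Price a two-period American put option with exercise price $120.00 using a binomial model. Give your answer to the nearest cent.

Risk-neutral probability p = (e^0.01 − 0.95)/(1.4 − 0.95) = 0.0601/0.4500 = 0.1334
Terminal stock prices: S_uu = 186.2, S_ud = 126.3, S_dd = 85.74
Terminal payoffs (K − S): max(-66.2, 0) = 0, max(-6.35, 0) = 0, max(34.26, 0) = 34.26
Node u (S = 133): continuation = e^(−0.01)·[0.1334·0.0000 + 0.8666·0.0000] = 0.0000; exercise value = 0.0000 ≤ continuation, so V_u = 0.0000
Node d (S = 90.25): continuation = e^(−0.01)·[0.1334·0.0000 + 0.8666·34.2625] = 29.3949; exercise value = 29.7500 > continuation, so V_d = 29.7500 (exercise)
Node 0 (S = 95): continuation = e^(−0.01)·[0.1334·0.0000 + 0.8666·29.7500] = 25.5235; exercise value = 25.0000 ≤ continuation, so V_0 = 25.5235

$25.52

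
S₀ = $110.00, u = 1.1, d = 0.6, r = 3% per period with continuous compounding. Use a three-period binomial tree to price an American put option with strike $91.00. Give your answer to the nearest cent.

Risk-neutral probability p = (e^0.03 − 0.6)/(1.1 − 0.6) = 0.4305/0.5000 = 0.8609
Terminal stock prices: S_uuu = 146.4, S_uud = 79.86, S_udd = 43.56, S_ddd = 23.76
Terminal payoffs (K − S): max(-55.41, 0) = 0, max(11.14, 0) = 11.14, max(47.44, 0) = 47.44, max(67.24, 0) = 67.24
Node uu (S = 133.1): continuation = e^(−0.03)·[0.8609·0.0000 + 0.1391·11.1400] = 1.5037; exercise value = 0.0000 ≤ continuation, so V_uu = 1.5037
Node ud (S = 72.6): continuation = e^(−0.03)·[0.8609·11.1400 + 0.1391·47.4400] = 15.7105; exercise value = 18.4000 > continuation, so V_ud = 18.4000 (exercise)
Node dd (S = 39.6): continuation = e^(−0.03)·[0.8609·47.4400 + 0.1391·67.2400] = 48.7105; exercise value = 51.4000 > continuation, so V_dd = 51.4000 (exercise)
Node u (S = 121): continuation = e^(−0.03)·[0.8609·1.5037 + 0.1391·18.4000] = 3.7399; exercise value = 0.0000 ≤ continuation, so V_u = 3.7399
Node d (S = 66): continuation = e^(−0.03)·[0.8609·18.4000 + 0.1391·51.4000] = 22.3105; exercise value = 25.0000 > continuation, so V_d = 25.0000 (exercise)
Node 0 (S = 110): continuation = e^(−0.03)·[0.8609·3.7399 + 0.1391·25.0000] = 6.4991; exercise value = 0.0000 ≤ continuation, so V_0 = 6.4991

$6.50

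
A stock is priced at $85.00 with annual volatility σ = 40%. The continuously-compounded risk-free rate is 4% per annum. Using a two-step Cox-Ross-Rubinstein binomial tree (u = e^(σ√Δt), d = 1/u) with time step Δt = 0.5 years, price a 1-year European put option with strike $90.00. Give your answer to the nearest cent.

CRR parameters: u = e^(σ√Δt) = e^(0.4·√0.5) = 1.3269, d = 1/u = 0.7536
Per-period rate: rΔt = 0.04·0.5 = 0.02, so R = e^0.02 = 1.0202
Risk-neutral probability p = (e^0.02 − 0.7536)/(1.3269 − 0.7536) = 0.2666/0.5733 = 0.4650
Terminal stock prices: S_uu = 149.7, S_ud = 85, S_dd = 48.28
Terminal payoffs (K − S): max(-59.66, 0) = 0, max(5, 0) = 5, max(41.72, 0) = 41.72
Node u (S = 112.8): V_u = e^(−0.02)·[0.4650·0.0000 + 0.5350·5.0000] = 2.6220
Node d (S = 64.06): V_d = e^(−0.02)·[0.4650·5.0000 + 0.5350·41.7225] = 24.1586
Node 0 (S = 85): V_0 = e^(−0.02)·[0.4650·2.6220 + 0.5350·24.1586] = 13.8641

$13.86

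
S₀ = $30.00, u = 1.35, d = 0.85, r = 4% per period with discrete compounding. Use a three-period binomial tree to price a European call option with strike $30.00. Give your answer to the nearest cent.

Risk-neutral probability p = (1 + 0.04 − 0.85)/(1.35 − 0.85) = 0.1900/0.5000 = 0.3800
Terminal stock prices: S_uuu = 73.81, S_uud = 46.47, S_udd = 29.26, S_ddd = 18.42
Terminal payoffs (S − K): max(43.81, 0) = 43.81, max(16.47, 0) = 16.47, max(-0.7388, 0) = 0, max(-11.58, 0) = 0
Node uu (S = 54.68): V_uu = 1/1.04·[0.3800·43.8113 + 0.6200·16.4738] = 25.8288
Node ud (S = 34.42): V_ud = 1/1.04·[0.3800·16.4738 + 0.6200·0.0000] = 6.0193
Node dd (S = 21.67): V_dd = 1/1.04·[0.3800·0.0000 + 0.6200·0.0000] = 0.0000
Node u (S = 40.5): V_u = 1/1.04·[0.3800·25.8288 + 0.6200·6.0193] = 13.0259
Node d (S = 25.5): V_d = 1/1.04·[0.3800·6.0193 + 0.6200·0.0000] = 2.1993
Node 0 (S = 30): V_0 = 1/1.04·[0.3800·13.0259 + 0.6200·2.1993] = 6.0706

$6.07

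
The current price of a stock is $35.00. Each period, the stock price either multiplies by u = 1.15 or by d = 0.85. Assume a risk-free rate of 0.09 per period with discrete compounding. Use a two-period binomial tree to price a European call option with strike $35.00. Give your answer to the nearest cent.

$6.08

Risk-neutral probability p = (1 + 0.09 − 0.85)/(1.15 − 0.85) = 0.2400/0.3000 = 0.8000
Terminal stock prices: S_uu = 46.29, S_ud = 34.21, S_dd = 25.29
Terminal payoffs (S − K): max(11.29, 0) = 11.29, max(-0.7875, 0) = 0, max(-9.713, 0) = 0
Node u (S = 40.25): V_u = 1/1.09·[0.8000·11.2875 + 0.2000·0.0000] = 8.2844
Node d (S = 29.75): V_d = 1/1.09·[0.8000·0.0000 + 0.2000·0.0000] = 0.0000
Node 0 (S = 35): V_0 = 1/1.09·[0.8000·8.2844 + 0.2000·0.0000] = 6.0803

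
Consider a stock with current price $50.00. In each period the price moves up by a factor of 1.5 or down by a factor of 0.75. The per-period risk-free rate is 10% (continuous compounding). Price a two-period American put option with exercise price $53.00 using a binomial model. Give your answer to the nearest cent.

$7.38

Risk-neutral probability p = (e^0.1 − 0.75)/(1.5 − 0.75) = 0.3552/0.7500 = 0.4736
Terminal stock prices: S_uu = 112.5, S_ud = 56.25, S_dd = 28.12
Terminal payoffs (K − S): max(-59.5, 0) = 0, max(-3.25, 0) = 0, max(24.88, 0) = 24.88
Node u (S = 75): continuation = e^(−0.1)·[0.4736·0.0000 + 0.5264·0.0000] = 0.0000; exercise value = 0.0000 ≤ continuation, so V_u = 0.0000
Node d (S = 37.5): continuation = e^(−0.1)·[0.4736·0.0000 + 0.5264·24.8750] = 11.8490; exercise value = 15.5000 > continuation, so V_d = 15.5000 (exercise)
Node 0 (S = 50): continuation = e^(−0.1)·[0.4736·0.0000 + 0.5264·15.5000] = 7.3833; exercise value = 3.0000 ≤ continuation, so V_0 = 7.3833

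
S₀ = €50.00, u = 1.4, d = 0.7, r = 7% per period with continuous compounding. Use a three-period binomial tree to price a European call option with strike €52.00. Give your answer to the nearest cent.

€15.76

Risk-neutral probability p = (e^0.07 − 0.7)/(1.4 − 0.7) = 0.3725/0.7000 = 0.5322
Terminal stock prices: S_uuu = 137.2, S_uud = 68.6, S_udd = 34.3, S_ddd = 17.15
Terminal payoffs (S − K): max(85.2, 0) = 85.2, max(16.6, 0) = 16.6, max(-17.7, 0) = 0, max(-34.85, 0) = 0
Node uu (S = 98): V_uu = e^(−0.07)·[0.5322·85.2000 + 0.4678·16.6000] = 49.5155
Node ud (S = 49): V_ud = e^(−0.07)·[0.5322·16.6000 + 0.4678·0.0000] = 8.2365
Node dd (S = 24.5): V_dd = e^(−0.07)·[0.5322·0.0000 + 0.4678·0.0000] = 0.0000
Node u (S = 70): V_u = e^(−0.07)·[0.5322·49.5155 + 0.4678·8.2365] = 28.1614
Node d (S = 35): V_d = e^(−0.07)·[0.5322·8.2365 + 0.4678·0.0000] = 4.0868
Node 0 (S = 50): V_0 = e^(−0.07)·[0.5322·28.1614 + 0.4678·4.0868] = 15.7558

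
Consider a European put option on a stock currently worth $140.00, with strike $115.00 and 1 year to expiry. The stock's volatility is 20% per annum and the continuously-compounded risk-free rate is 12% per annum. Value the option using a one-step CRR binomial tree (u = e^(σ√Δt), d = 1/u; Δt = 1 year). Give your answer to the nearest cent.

CRR parameters: u = e^(σ√Δt) = e^(0.2·√1) = 1.2214, d = 1/u = 0.8187
Per-period rate: rΔt = 0.12·1 = 0.12, so R = e^0.12 = 1.1275
Risk-neutral probability p = (e^0.12 − 0.8187)/(1.2214 − 0.8187) = 0.3088/0.4027 = 0.7668
Terminal stock prices: S_u = 171, S_d = 114.6
Terminal payoffs (K − S): max(-56, 0) = 0, max(0.3777, 0) = 0.3777
Node 0 (S = 140): V_0 = e^(−0.12)·[0.7668·0.0000 + 0.2332·0.3777] = 0.0781

$0.08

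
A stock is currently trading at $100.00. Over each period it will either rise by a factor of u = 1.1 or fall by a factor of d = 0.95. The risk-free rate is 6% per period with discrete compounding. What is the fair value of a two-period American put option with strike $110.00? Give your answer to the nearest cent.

$10.00

Risk-neutral probability p = (1 + 0.06 − 0.95)/(1.1 − 0.95) = 0.1100/0.1500 = 0.7333
Terminal stock prices: S_uu = 121, S_ud = 104.5, S_dd = 90.25
Terminal payoffs (K − S): max(-11, 0) = 0, max(5.5, 0) = 5.5, max(19.75, 0) = 19.75
Node u (S = 110): continuation = 1/1.06·[0.7333·0.0000 + 0.2667·5.5000] = 1.3836; exercise value = 0.0000 ≤ continuation, so V_u = 1.3836
Node d (S = 95): continuation = 1/1.06·[0.7333·5.5000 + 0.2667·19.7500] = 8.7736; exercise value = 15.0000 > continuation, so V_d = 15.0000 (exercise)
Node 0 (S = 100): continuation = 1/1.06·[0.7333·1.3836 + 0.2667·15.0000] = 4.7308; exercise value = 10.0000 > continuation, so V_0 = 10.0000 (exercise)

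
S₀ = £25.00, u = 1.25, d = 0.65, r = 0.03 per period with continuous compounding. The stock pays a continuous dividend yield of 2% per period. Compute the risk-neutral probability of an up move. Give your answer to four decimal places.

p = 0.6001

Per-period risk-free factor R = e^0.03 = 1.0305; dividend-adjusted growth = e^(0.03−0.02) = 1.0101.
Risk-neutral probability p = (1.0101 − 0.65)/(1.25 − 0.65) = 0.3601/0.6000 = 0.6001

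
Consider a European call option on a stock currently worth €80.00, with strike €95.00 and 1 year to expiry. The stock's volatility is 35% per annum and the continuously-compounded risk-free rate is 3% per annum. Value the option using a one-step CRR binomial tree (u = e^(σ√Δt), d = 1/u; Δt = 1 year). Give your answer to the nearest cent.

CRR parameters: u = e^(σ√Δt) = e^(0.35·√1) = 1.4191, d = 1/u = 0.7047
Per-period rate: rΔt = 0.03·1 = 0.03, so R = e^0.03 = 1.0305
Risk-neutral probability p = (e^0.03 − 0.7047)/(1.4191 − 0.7047) = 0.3258/0.7144 = 0.4560
Terminal stock prices: S_u = 113.5, S_d = 56.38
Terminal payoffs (S − K): max(18.53, 0) = 18.53, max(-38.62, 0) = 0
Node 0 (S = 80): V_0 = e^(−0.03)·[0.4560·18.5254 + 0.5440·0.0000] = 8.1982

€8.20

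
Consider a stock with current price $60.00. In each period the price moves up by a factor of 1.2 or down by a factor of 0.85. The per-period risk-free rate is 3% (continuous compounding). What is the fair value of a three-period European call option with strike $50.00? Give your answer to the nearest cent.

Risk-neutral probability p = (e^0.03 − 0.85)/(1.2 − 0.85) = 0.1805/0.3500 = 0.5156
Terminal stock prices: S_uuu = 103.7, S_uud = 73.44, S_udd = 52.02, S_ddd = 36.85
Terminal payoffs (S − K): max(53.68, 0) = 53.68, max(23.44, 0) = 23.44, max(2.02, 0) = 2.02, max(-13.15, 0) = 0
Node uu (S = 86.4): V_uu = e^(−0.03)·[0.5156·53.6800 + 0.4844·23.4400] = 37.8777
Node ud (S = 61.2): V_ud = e^(−0.03)·[0.5156·23.4400 + 0.4844·2.0200] = 12.6777
Node dd (S = 43.35): V_dd = e^(−0.03)·[0.5156·2.0200 + 0.4844·0.0000] = 1.0107
Node u (S = 72): V_u = e^(−0.03)·[0.5156·37.8777 + 0.4844·12.6777] = 24.9118
Node d (S = 51): V_d = e^(−0.03)·[0.5156·12.6777 + 0.4844·1.0107] = 6.8184
Node 0 (S = 60): V_0 = e^(−0.03)·[0.5156·24.9118 + 0.4844·6.8184] = 15.6698

$15.67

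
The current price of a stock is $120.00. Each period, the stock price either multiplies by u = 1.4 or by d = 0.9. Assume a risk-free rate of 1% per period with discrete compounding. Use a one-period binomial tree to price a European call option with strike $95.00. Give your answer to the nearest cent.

$25.94

Risk-neutral probability p = (1 + 0.01 − 0.9)/(1.4 − 0.9) = 0.1100/0.5000 = 0.2200
Terminal stock prices: S_u = 168, S_d = 108
Terminal payoffs (S − K): max(73, 0) = 73, max(13, 0) = 13
Node 0 (S = 120): V_0 = 1/1.01·[0.2200·73.0000 + 0.7800·13.0000] = 25.9406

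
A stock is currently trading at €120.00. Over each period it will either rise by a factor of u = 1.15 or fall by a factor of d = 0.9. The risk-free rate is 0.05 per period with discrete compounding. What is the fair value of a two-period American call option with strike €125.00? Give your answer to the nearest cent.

Risk-neutral probability p = (1 + 0.05 − 0.9)/(1.15 − 0.9) = 0.1500/0.2500 = 0.6000
Terminal stock prices: S_uu = 158.7, S_ud = 124.2, S_dd = 97.2
Terminal payoffs (S − K): max(33.7, 0) = 33.7, max(-0.8, 0) = 0, max(-27.8, 0) = 0
Node u (S = 138): continuation = 1/1.05·[0.6000·33.7000 + 0.4000·0.0000] = 19.2571; exercise value = 13.0000 ≤ continuation, so V_u = 19.2571
Node d (S = 108): continuation = 1/1.05·[0.6000·0.0000 + 0.4000·0.0000] = 0.0000; exercise value = 0.0000 ≤ continuation, so V_d = 0.0000
Node 0 (S = 120): continuation = 1/1.05·[0.6000·19.2571 + 0.4000·0.0000] = 11.0041; exercise value = 0.0000 ≤ continuation, so V_0 = 11.0041

€11.00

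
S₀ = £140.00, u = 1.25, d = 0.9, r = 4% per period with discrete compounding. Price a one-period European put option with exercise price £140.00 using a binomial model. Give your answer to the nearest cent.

Risk-neutral probability p = (1 + 0.04 − 0.9)/(1.25 − 0.9) = 0.1400/0.3500 = 0.4000
Terminal stock prices: S_u = 175, S_d = 126
Terminal payoffs (K − S): max(-35, 0) = 0, max(14, 0) = 14
Node 0 (S = 140): V_0 = 1/1.04·[0.4000·0.0000 + 0.6000·14.0000] = 8.0769

£8.08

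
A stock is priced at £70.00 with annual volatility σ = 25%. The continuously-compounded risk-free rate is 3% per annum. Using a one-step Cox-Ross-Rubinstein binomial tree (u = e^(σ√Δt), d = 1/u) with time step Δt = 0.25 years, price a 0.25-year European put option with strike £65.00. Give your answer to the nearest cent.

£1.60

CRR parameters: u = e^(σ√Δt) = e^(0.25·√0.25) = 1.1331, d = 1/u = 0.8825
Per-period rate: rΔt = 0.03·0.25 = 0.0075, so R = e^0.0075 = 1.0075
Risk-neutral probability p = (e^0.0075 − 0.8825)/(1.1331 − 0.8825) = 0.1250/0.2507 = 0.4988
Terminal stock prices: S_u = 79.32, S_d = 61.77
Terminal payoffs (K − S): max(-14.32, 0) = 0, max(3.225, 0) = 3.225
Node 0 (S = 70): V_0 = e^(−0.0075)·[0.4988·0.0000 + 0.5012·3.2252] = 1.6043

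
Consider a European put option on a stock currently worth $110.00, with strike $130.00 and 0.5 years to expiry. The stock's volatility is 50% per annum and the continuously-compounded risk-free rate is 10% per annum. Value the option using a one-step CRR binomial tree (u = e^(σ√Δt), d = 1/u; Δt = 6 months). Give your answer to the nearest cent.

$25.92

CRR parameters: u = e^(σ√Δt) = e^(0.5·√0.5) = 1.4241, d = 1/u = 0.7022
Per-period rate: rΔt = 0.1·0.5 = 0.05, so R = e^0.05 = 1.0513
Risk-neutral probability p = (e^0.05 − 0.7022)/(1.4241 − 0.7022) = 0.3491/0.7219 = 0.4835
Terminal stock prices: S_u = 156.7, S_d = 77.24
Terminal payoffs (K − S): max(-26.65, 0) = 0, max(52.76, 0) = 52.76
Node 0 (S = 110): V_0 = e^(−0.05)·[0.4835·0.0000 + 0.5165·52.7593] = 25.9191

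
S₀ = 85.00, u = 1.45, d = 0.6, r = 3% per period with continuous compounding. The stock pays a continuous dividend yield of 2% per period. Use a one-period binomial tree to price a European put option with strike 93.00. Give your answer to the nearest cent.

Per-period risk-free factor R = e^0.03 = 1.0305; dividend-adjusted growth = e^(0.03−0.02) = 1.0101.
Risk-neutral probability p = (1.0101 − 0.6)/(1.45 − 0.6) = 0.4101/0.8500 = 0.4824
Terminal stock prices: S_u = 123.2, S_d = 51
Terminal payoffs (K − S): max(-30.25, 0) = 0, max(42, 0) = 42
Node 0 (S = 85): V_0 = e^(−0.03)·[0.4824·0.0000 + 0.5176·42.0000] = 21.0962

21.10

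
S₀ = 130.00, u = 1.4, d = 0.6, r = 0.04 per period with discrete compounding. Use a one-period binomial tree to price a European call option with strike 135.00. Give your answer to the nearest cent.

Risk-neutral probability p = (1 + 0.04 − 0.6)/(1.4 − 0.6) = 0.4400/0.8000 = 0.5500
Terminal stock prices: S_u = 182, S_d = 78
Terminal payoffs (S − K): max(47, 0) = 47, max(-57, 0) = 0
Node 0 (S = 130): V_0 = 1/1.04·[0.5500·47.0000 + 0.4500·0.0000] = 24.8558

24.86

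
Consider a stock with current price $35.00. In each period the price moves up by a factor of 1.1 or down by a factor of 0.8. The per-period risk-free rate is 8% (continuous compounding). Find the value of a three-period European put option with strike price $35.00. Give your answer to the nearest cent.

$0.21

Risk-neutral probability p = (e^0.08 − 0.8)/(1.1 − 0.8) = 0.2833/0.3000 = 0.9443
Terminal stock prices: S_uuu = 46.59, S_uud = 33.88, S_udd = 24.64, S_ddd = 17.92
Terminal payoffs (K − S): max(-11.59, 0) = 0, max(1.12, 0) = 1.12, max(10.36, 0) = 10.36, max(17.08, 0) = 17.08
Node uu (S = 42.35): V_uu = e^(−0.08)·[0.9443·0.0000 + 0.0557·1.1200] = 0.0576
Node ud (S = 30.8): V_ud = e^(−0.08)·[0.9443·1.1200 + 0.0557·10.3600] = 1.5091
Node dd (S = 22.4): V_dd = e^(−0.08)·[0.9443·10.3600 + 0.0557·17.0800] = 9.9091
Node u (S = 38.5): V_u = e^(−0.08)·[0.9443·0.0576 + 0.0557·1.5091] = 0.1278
Node d (S = 28): V_d = e^(−0.08)·[0.9443·1.5091 + 0.0557·9.9091] = 1.8250
Node 0 (S = 35): V_0 = e^(−0.08)·[0.9443·0.1278 + 0.0557·1.8250] = 0.2053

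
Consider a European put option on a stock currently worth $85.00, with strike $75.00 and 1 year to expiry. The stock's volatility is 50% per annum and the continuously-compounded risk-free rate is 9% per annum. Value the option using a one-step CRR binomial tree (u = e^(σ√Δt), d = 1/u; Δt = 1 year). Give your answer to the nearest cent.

$11.40

CRR parameters: u = e^(σ√Δt) = e^(0.5·√1) = 1.6487, d = 1/u = 0.6065
Per-period rate: rΔt = 0.09·1 = 0.09, so R = e^0.09 = 1.0942
Risk-neutral probability p = (e^0.09 − 0.6065)/(1.6487 − 0.6065) = 0.4876/1.0422 = 0.4679
Terminal stock prices: S_u = 140.1, S_d = 51.56
Terminal payoffs (K − S): max(-65.14, 0) = 0, max(23.44, 0) = 23.44
Node 0 (S = 85): V_0 = e^(−0.09)·[0.4679·0.0000 + 0.5321·23.4449] = 11.4013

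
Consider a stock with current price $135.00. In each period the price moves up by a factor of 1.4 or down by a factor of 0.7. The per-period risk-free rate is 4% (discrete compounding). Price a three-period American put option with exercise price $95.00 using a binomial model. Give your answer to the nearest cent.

$7.60

Risk-neutral probability p = (1 + 0.04 − 0.7)/(1.4 − 0.7) = 0.3400/0.7000 = 0.4857
Terminal stock prices: S_uuu = 370.4, S_uud = 185.2, S_udd = 92.61, S_ddd = 46.3
Terminal payoffs (K − S): max(-275.4, 0) = 0, max(-90.22, 0) = 0, max(2.39, 0) = 2.39, max(48.7, 0) = 48.7
Node uu (S = 264.6): continuation = 1/1.04·[0.4857·0.0000 + 0.5143·0.0000] = 0.0000; exercise value = 0.0000 ≤ continuation, so V_uu = 0.0000
Node ud (S = 132.3): continuation = 1/1.04·[0.4857·0.0000 + 0.5143·2.3900] = 1.1819; exercise value = 0.0000 ≤ continuation, so V_ud = 1.1819
Node dd (S = 66.15): continuation = 1/1.04·[0.4857·2.3900 + 0.5143·48.6950] = 25.1962; exercise value = 28.8500 > continuation, so V_dd = 28.8500 (exercise)
Node u (S = 189): continuation = 1/1.04·[0.4857·0.0000 + 0.5143·1.1819] = 0.5844; exercise value = 0.0000 ≤ continuation, so V_u = 0.5844
Node d (S = 94.5): continuation = 1/1.04·[0.4857·1.1819 + 0.5143·28.8500] = 14.8185; exercise value = 0.5000 ≤ continuation, so V_d = 14.8185
Node 0 (S = 135): continuation = 1/1.04·[0.4857·0.5844 + 0.5143·14.8185] = 7.6008; exercise value = 0.0000 ≤ continuation, so V_0 = 7.6008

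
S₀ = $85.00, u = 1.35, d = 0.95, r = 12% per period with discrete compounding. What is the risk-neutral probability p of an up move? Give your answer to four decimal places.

Risk-neutral probability p = (1 + 0.12 − 0.95)/(1.35 − 0.95) = 0.1700/0.4000 = 0.4250

p = 0.4250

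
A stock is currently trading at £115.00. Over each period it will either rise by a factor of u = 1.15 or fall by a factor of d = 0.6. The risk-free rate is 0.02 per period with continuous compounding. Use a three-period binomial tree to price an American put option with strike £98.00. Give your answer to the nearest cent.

Risk-neutral probability p = (e^0.02 − 0.6)/(1.15 − 0.6) = 0.4202/0.5500 = 0.7640
Terminal stock prices: S_uuu = 174.9, S_uud = 91.25, S_udd = 47.61, S_ddd = 24.84
Terminal payoffs (K − S): max(-76.9, 0) = 0, max(6.748, 0) = 6.748, max(50.39, 0) = 50.39, max(73.16, 0) = 73.16
Node uu (S = 152.1): continuation = e^(−0.02)·[0.7640·0.0000 + 0.2360·6.7475] = 1.5609; exercise value = 0.0000 ≤ continuation, so V_uu = 1.5609
Node ud (S = 79.35): continuation = e^(−0.02)·[0.7640·6.7475 + 0.2360·50.3900] = 16.7095; exercise value = 18.6500 > continuation, so V_ud = 18.6500 (exercise)
Node dd (S = 41.4): continuation = e^(−0.02)·[0.7640·50.3900 + 0.2360·73.1600] = 54.6595; exercise value = 56.6000 > continuation, so V_dd = 56.6000 (exercise)
Node u (S = 132.2): continuation = e^(−0.02)·[0.7640·1.5609 + 0.2360·18.6500] = 5.4831; exercise value = 0.0000 ≤ continuation, so V_u = 5.4831
Node d (S = 69): continuation = e^(−0.02)·[0.7640·18.6500 + 0.2360·56.6000] = 27.0595; exercise value = 29.0000 > continuation, so V_d = 29.0000 (exercise)
Node 0 (S = 115): continuation = e^(−0.02)·[0.7640·5.4831 + 0.2360·29.0000] = 10.8146; exercise value = 0.0000 ≤ continuation, so V_0 = 10.8146

£10.81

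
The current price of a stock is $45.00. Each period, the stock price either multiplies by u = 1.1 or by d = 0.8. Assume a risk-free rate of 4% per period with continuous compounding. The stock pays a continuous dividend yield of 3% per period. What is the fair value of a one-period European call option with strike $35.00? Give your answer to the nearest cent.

$10.04

Per-period risk-free factor R = e^0.04 = 1.0408; dividend-adjusted growth = e^(0.04−0.03) = 1.0101.
Risk-neutral probability p = (1.0101 − 0.8)/(1.1 − 0.8) = 0.2101/0.3000 = 0.7002
Terminal stock prices: S_u = 49.5, S_d = 36
Terminal payoffs (S − K): max(14.5, 0) = 14.5, max(1, 0) = 1
Node 0 (S = 45): V_0 = e^(−0.04)·[0.7002·14.5000 + 0.2998·1.0000] = 10.0424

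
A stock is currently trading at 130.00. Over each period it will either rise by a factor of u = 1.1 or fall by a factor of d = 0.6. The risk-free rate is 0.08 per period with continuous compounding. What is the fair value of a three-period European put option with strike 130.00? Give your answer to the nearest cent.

Risk-neutral probability p = (e^0.08 − 0.6)/(1.1 − 0.6) = 0.4833/0.5000 = 0.9666
Terminal stock prices: S_uuu = 173, S_uud = 94.38, S_udd = 51.48, S_ddd = 28.08
Terminal payoffs (K − S): max(-43.03, 0) = 0, max(35.62, 0) = 35.62, max(78.52, 0) = 78.52, max(101.9, 0) = 101.9
Node uu (S = 157.3): V_uu = e^(−0.08)·[0.9666·0.0000 + 0.0334·35.6200] = 1.0991
Node ud (S = 85.8): V_ud = e^(−0.08)·[0.9666·35.6200 + 0.0334·78.5200] = 34.2051
Node dd (S = 46.8): V_dd = e^(−0.08)·[0.9666·78.5200 + 0.0334·101.9200] = 73.2051
Node u (S = 143): V_u = e^(−0.08)·[0.9666·1.0991 + 0.0334·34.2051] = 2.0361
Node d (S = 78): V_d = e^(−0.08)·[0.9666·34.2051 + 0.0334·73.2051] = 32.7787
Node 0 (S = 130): V_0 = e^(−0.08)·[0.9666·2.0361 + 0.0334·32.7787] = 2.8282

2.83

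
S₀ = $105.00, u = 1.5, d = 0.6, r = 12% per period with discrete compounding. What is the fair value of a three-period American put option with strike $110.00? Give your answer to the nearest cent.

Risk-neutral probability p = (1 + 0.12 − 0.6)/(1.5 − 0.6) = 0.5200/0.9000 = 0.5778
Terminal stock prices: S_uuu = 354.4, S_uud = 141.8, S_udd = 56.7, S_ddd = 22.68
Terminal payoffs (K − S): max(-244.4, 0) = 0, max(-31.75, 0) = 0, max(53.3, 0) = 53.3, max(87.32, 0) = 87.32
Node uu (S = 236.2): continuation = 1/1.12·[0.5778·0.0000 + 0.4222·0.0000] = 0.0000; exercise value = 0.0000 ≤ continuation, so V_uu = 0.0000
Node ud (S = 94.5): continuation = 1/1.12·[0.5778·0.0000 + 0.4222·53.3000] = 20.0933; exercise value = 15.5000 ≤ continuation, so V_ud = 20.0933
Node dd (S = 37.8): continuation = 1/1.12·[0.5778·53.3000 + 0.4222·87.3200] = 60.4143; exercise value = 72.2000 > continuation, so V_dd = 72.2000 (exercise)
Node u (S = 157.5): continuation = 1/1.12·[0.5778·0.0000 + 0.4222·20.0933] = 7.5748; exercise value = 0.0000 ≤ continuation, so V_u = 7.5748
Node d (S = 63): continuation = 1/1.12·[0.5778·20.0933 + 0.4222·72.2000] = 37.5838; exercise value = 47.0000 > continuation, so V_d = 47.0000 (exercise)
Node 0 (S = 105): continuation = 1/1.12·[0.5778·7.5748 + 0.4222·47.0000] = 21.6259; exercise value = 5.0000 ≤ continuation, so V_0 = 21.6259

$21.63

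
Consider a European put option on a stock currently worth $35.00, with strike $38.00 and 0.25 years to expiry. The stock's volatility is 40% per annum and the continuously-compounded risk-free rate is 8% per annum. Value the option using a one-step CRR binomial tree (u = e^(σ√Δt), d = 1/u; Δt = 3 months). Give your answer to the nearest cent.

$4.58

CRR parameters: u = e^(σ√Δt) = e^(0.4·√0.25) = 1.2214, d = 1/u = 0.8187
Per-period rate: rΔt = 0.08·0.25 = 0.02, so R = e^0.02 = 1.0202
Risk-neutral probability p = (e^0.02 − 0.8187)/(1.2214 − 0.8187) = 0.2015/0.4027 = 0.5003
Terminal stock prices: S_u = 42.75, S_d = 28.66
Terminal payoffs (K − S): max(-4.749, 0) = 0, max(9.344, 0) = 9.344
Node 0 (S = 35): V_0 = e^(−0.02)·[0.5003·0.0000 + 0.4997·9.3444] = 4.5766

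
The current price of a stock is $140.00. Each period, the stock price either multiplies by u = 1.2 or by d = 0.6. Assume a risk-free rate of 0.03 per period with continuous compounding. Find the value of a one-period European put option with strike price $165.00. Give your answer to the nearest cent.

$22.21

Risk-neutral probability p = (e^0.03 − 0.6)/(1.2 − 0.6) = 0.4305/0.6000 = 0.7174
Terminal stock prices: S_u = 168, S_d = 84
Terminal payoffs (K − S): max(-3, 0) = 0, max(81, 0) = 81
Node 0 (S = 140): V_0 = e^(−0.03)·[0.7174·0.0000 + 0.2826·81.0000] = 22.2122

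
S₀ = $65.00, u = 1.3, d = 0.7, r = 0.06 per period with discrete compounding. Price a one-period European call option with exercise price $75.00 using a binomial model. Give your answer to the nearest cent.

Risk-neutral probability p = (1 + 0.06 − 0.7)/(1.3 − 0.7) = 0.3600/0.6000 = 0.6000
Terminal stock prices: S_u = 84.5, S_d = 45.5
Terminal payoffs (S − K): max(9.5, 0) = 9.5, max(-29.5, 0) = 0
Node 0 (S = 65): V_0 = 1/1.06·[0.6000·9.5000 + 0.4000·0.0000] = 5.3774

$5.38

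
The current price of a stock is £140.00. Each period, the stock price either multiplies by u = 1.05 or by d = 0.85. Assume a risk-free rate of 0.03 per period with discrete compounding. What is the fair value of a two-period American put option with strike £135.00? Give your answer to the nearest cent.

Risk-neutral probability p = (1 + 0.03 − 0.85)/(1.05 − 0.85) = 0.1800/0.2000 = 0.9000
Terminal stock prices: S_uu = 154.3, S_ud = 125, S_dd = 101.1
Terminal payoffs (K − S): max(-19.35, 0) = 0, max(10.05, 0) = 10.05, max(33.85, 0) = 33.85
Node u (S = 147): continuation = 1/1.03·[0.9000·0.0000 + 0.1000·10.0500] = 0.9757; exercise value = 0.0000 ≤ continuation, so V_u = 0.9757
Node d (S = 119): continuation = 1/1.03·[0.9000·10.0500 + 0.1000·33.8500] = 12.0680; exercise value = 16.0000 > continuation, so V_d = 16.0000 (exercise)
Node 0 (S = 140): continuation = 1/1.03·[0.9000·0.9757 + 0.1000·16.0000] = 2.4060; exercise value = 0.0000 ≤ continuation, so V_0 = 2.4060

£2.41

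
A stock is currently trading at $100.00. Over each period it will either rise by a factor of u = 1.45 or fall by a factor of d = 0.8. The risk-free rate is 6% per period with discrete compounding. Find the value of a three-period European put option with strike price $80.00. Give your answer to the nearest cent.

Risk-neutral probability p = (1 + 0.06 − 0.8)/(1.45 − 0.8) = 0.2600/0.6500 = 0.4000
Terminal stock prices: S_uuu = 304.9, S_uud = 168.2, S_udd = 92.8, S_ddd = 51.2
Terminal payoffs (K − S): max(-224.9, 0) = 0, max(-88.2, 0) = 0, max(-12.8, 0) = 0, max(28.8, 0) = 28.8
Node uu (S = 210.2): V_uu = 1/1.06·[0.4000·0.0000 + 0.6000·0.0000] = 0.0000
Node ud (S = 116): V_ud = 1/1.06·[0.4000·0.0000 + 0.6000·0.0000] = 0.0000
Node dd (S = 64): V_dd = 1/1.06·[0.4000·0.0000 + 0.6000·28.8000] = 16.3019
Node u (S = 145): V_u = 1/1.06·[0.4000·0.0000 + 0.6000·0.0000] = 0.0000
Node d (S = 80): V_d = 1/1.06·[0.4000·0.0000 + 0.6000·16.3019] = 9.2275
Node 0 (S = 100): V_0 = 1/1.06·[0.4000·0.0000 + 0.6000·9.2275] = 5.2231

$5.22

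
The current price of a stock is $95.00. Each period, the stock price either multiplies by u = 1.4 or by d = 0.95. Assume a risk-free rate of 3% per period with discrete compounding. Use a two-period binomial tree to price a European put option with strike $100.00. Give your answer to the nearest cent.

$9.09

Risk-neutral probability p = (1 + 0.03 − 0.95)/(1.4 − 0.95) = 0.0800/0.4500 = 0.1778
Terminal stock prices: S_uu = 186.2, S_ud = 126.3, S_dd = 85.74
Terminal payoffs (K − S): max(-86.2, 0) = 0, max(-26.35, 0) = 0, max(14.26, 0) = 14.26
Node u (S = 133): V_u = 1/1.03·[0.1778·0.0000 + 0.8222·0.0000] = 0.0000
Node d (S = 90.25): V_d = 1/1.03·[0.1778·0.0000 + 0.8222·14.2625] = 11.3854
Node 0 (S = 95): V_0 = 1/1.03·[0.1778·0.0000 + 0.8222·11.3854] = 9.0887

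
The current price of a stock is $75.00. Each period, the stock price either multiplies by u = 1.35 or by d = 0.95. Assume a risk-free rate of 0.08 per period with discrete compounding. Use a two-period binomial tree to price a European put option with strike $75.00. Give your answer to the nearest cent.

Risk-neutral probability p = (1 + 0.08 − 0.95)/(1.35 − 0.95) = 0.1300/0.4000 = 0.3250
Terminal stock prices: S_uu = 136.7, S_ud = 96.19, S_dd = 67.69
Terminal payoffs (K − S): max(-61.69, 0) = 0, max(-21.19, 0) = 0, max(7.312, 0) = 7.312
Node u (S = 101.2): V_u = 1/1.08·[0.3250·0.0000 + 0.6750·0.0000] = 0.0000
Node d (S = 71.25): V_d = 1/1.08·[0.3250·0.0000 + 0.6750·7.3125] = 4.5703
Node 0 (S = 75): V_0 = 1/1.08·[0.3250·0.0000 + 0.6750·4.5703] = 2.8564

$2.86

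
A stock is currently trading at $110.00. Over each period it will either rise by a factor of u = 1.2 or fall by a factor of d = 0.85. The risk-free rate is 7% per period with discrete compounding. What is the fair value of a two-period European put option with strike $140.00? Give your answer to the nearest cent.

$18.63

Risk-neutral probability p = (1 + 0.07 − 0.85)/(1.2 − 0.85) = 0.2200/0.3500 = 0.6286
Terminal stock prices: S_uu = 158.4, S_ud = 112.2, S_dd = 79.47
Terminal payoffs (K − S): max(-18.4, 0) = 0, max(27.8, 0) = 27.8, max(60.53, 0) = 60.53
Node u (S = 132): V_u = 1/1.07·[0.6286·0.0000 + 0.3714·27.8000] = 9.6502
Node d (S = 93.5): V_d = 1/1.07·[0.6286·27.8000 + 0.3714·60.5250] = 37.3411
Node 0 (S = 110): V_0 = 1/1.07·[0.6286·9.6502 + 0.3714·37.3411] = 18.6312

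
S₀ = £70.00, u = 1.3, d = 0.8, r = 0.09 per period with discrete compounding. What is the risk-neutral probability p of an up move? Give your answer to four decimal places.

Risk-neutral probability p = (1 + 0.09 − 0.8)/(1.3 − 0.8) = 0.2900/0.5000 = 0.5800

p = 0.5800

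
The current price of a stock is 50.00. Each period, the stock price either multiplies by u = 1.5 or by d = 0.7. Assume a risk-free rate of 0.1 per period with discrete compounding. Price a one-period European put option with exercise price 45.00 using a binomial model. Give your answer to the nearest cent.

Risk-neutral probability p = (1 + 0.1 − 0.7)/(1.5 − 0.7) = 0.4000/0.8000 = 0.5000
Terminal stock prices: S_u = 75, S_d = 35
Terminal payoffs (K − S): max(-30, 0) = 0, max(10, 0) = 10
Node 0 (S = 50): V_0 = 1/1.1·[0.5000·0.0000 + 0.5000·10.0000] = 4.5455

4.55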